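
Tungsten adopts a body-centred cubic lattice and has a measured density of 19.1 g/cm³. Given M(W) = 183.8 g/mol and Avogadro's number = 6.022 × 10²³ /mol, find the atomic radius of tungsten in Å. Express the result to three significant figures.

1.37 Å

For a BCC cell (Z = 2), a³ = Z·M/(N_A·ρ) = 2 × 183.8 / (6.022 × 10²³ × 19.10) = 3.196 × 10^-23 cm³, so a = 3.173 × 10^-8 cm = 3.173 Å.
Atoms touch along the body diagonal, so √3·a = 4r, so r = 0.4330 × a = 1.37 Å.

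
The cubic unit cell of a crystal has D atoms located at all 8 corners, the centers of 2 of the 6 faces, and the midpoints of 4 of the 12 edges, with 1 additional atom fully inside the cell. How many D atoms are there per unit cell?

4

Corner atoms are shared by 8 cells (1/8 each), face atoms by 2 (1/2 each), edge atoms by 4 (1/4 each), interior atoms are unshared.
Net atoms = 8 × 1/8 + 2 × 1/2 + 4 × 1/4 + 1 = 1 + 1 + 1 + 1 = 4.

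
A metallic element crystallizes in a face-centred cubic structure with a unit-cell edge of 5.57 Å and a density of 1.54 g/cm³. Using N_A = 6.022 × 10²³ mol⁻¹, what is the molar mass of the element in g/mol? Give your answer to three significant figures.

An FCC cell has Z = 4 atoms; a = 5.570 × 10^-8 cm.
M = ρ·N_A·a³/Z = 1.54 × 6.022 × 10²³ × 1.728 × 10^-22 / 4 = 40.1 g/mol.

40.1 g/mol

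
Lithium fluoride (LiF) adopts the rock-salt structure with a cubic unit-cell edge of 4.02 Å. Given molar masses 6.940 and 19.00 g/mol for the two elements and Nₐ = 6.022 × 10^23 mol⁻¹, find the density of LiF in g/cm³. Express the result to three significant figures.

The rock-salt structure contains Z = 4 formula units per cell; M(LiF) = 6.940 + 19.00 = 25.94 g/mol.
a³ = (4.020 × 10^-8 cm)³ = 6.496 × 10^-23 cm³.
ρ = 4 × 25.94 / (6.022 × 10²³ × 6.496 × 10^-23) = 2.652 g/cm³.

2.65 g/cm³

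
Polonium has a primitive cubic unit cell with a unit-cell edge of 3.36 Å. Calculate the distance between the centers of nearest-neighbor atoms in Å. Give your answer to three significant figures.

In a simple cubic structure, atoms touch along the cell edge, so a = 2r; the nearest-neighbor distance equals 2r = 1.000·a.
d = 1.000 × 3.36 = 3.36 Å.

3.36 Å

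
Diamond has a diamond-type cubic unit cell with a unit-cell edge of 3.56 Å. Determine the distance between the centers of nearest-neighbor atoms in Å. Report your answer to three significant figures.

In a diamond cubic structure, nearest neighbors lie along the body diagonal with √3·a = 8r; the nearest-neighbor distance equals 2r = 0.4330·a.
d = 0.4330 × 3.56 = 1.54 Å.

1.54 Å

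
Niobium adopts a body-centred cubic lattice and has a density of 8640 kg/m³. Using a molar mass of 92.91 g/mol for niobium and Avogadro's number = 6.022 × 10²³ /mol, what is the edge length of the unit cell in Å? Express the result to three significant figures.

3.29 Å

With Z = 2 atoms per BCC cell, a³ = Z·M/(N_A·ρ) = 2 × 92.91 / (6.022 × 10²³ × 8.640 g/cm³) = 3.571 × 10^-23 cm³.
a = (3.571 × 10^-23)^(1/3) = 3.293 × 10^-8 cm = 3.29 Å.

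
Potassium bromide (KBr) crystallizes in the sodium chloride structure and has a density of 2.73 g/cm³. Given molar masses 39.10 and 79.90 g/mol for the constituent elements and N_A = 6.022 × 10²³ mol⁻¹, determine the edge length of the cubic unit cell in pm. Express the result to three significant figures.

M(KBr) = 119.0 g/mol; Z = 4 formula units per cell.
a³ = Z·M/(N_A·ρ) = 4 × 119.0 / (6.022 × 10²³ × 2.73) = 2.895 × 10^-22 cm³, so a = 6.616 × 10^-8 cm = 662 pm.

662 pm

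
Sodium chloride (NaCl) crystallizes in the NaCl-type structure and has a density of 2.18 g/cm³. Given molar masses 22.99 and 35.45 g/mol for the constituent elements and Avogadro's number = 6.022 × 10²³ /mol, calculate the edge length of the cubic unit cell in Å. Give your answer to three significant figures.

5.63 Å

M(NaCl) = 58.44 g/mol; Z = 4 formula units per cell.
a³ = Z·M/(N_A·ρ) = 4 × 58.44 / (6.022 × 10²³ × 2.18) = 1.781 × 10^-22 cm³, so a = 5.626 × 10^-8 cm = 5.63 Å.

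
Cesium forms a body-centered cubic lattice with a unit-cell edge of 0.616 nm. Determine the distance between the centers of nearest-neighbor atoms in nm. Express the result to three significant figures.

In a BCC structure, atoms touch along the body diagonal, so √3·a = 4r; the nearest-neighbor distance equals 2r = 0.8660·a.
d = 0.8660 × 0.616 = 0.533 nm.

0.533 nm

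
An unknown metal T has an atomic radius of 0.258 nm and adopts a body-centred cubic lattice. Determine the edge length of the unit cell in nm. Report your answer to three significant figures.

In a BCC lattice, atoms touch along the body diagonal, so √3·a = 4r.
a = 4r/√3 = 4 × 0.258 / 1.7321 = 0.596 nm.

0.596 nm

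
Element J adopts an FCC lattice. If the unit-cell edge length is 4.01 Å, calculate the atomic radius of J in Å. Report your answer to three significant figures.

1.42 Å

In an FCC lattice, atoms touch along the face diagonal, so √2·a = 4r.
r = √2·a/4 = 1.4142 × 4.01 / 4 = 1.42 Å.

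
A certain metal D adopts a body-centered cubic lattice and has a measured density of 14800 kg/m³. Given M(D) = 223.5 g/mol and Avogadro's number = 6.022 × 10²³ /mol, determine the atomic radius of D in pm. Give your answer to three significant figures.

For a BCC cell (Z = 2), a³ = Z·M/(N_A·ρ) = 2 × 223.5 / (6.022 × 10²³ × 14.80) = 5.015 × 10^-23 cm³, so a = 3.688 × 10^-8 cm = 368.8 pm.
Atoms touch along the body diagonal, so √3·a = 4r, so r = 0.4330 × a = 160 pm.

160 pm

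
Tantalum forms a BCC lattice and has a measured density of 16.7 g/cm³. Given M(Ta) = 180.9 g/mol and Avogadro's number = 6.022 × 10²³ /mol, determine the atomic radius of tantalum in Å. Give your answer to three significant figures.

For a BCC cell (Z = 2), a³ = Z·M/(N_A·ρ) = 2 × 180.9 / (6.022 × 10²³ × 16.70) = 3.598 × 10^-23 cm³, so a = 3.301 × 10^-8 cm = 3.301 Å.
Atoms touch along the body diagonal, so √3·a = 4r, so r = 0.4330 × a = 1.43 Å.

1.43 Å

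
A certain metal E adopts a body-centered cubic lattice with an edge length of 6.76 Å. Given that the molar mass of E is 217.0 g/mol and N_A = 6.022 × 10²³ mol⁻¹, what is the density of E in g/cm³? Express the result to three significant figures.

2.33 g/cm³

A BCC unit cell contains Z = 2 atoms.
Cell volume: a³ = (6.76 Å)³ = (6.760 × 10^-8 cm)³ = 3.089 × 10^-22 cm³.
ρ = Z·M/(N_A·a³) = 2 × 217.0 / (6.022 × 10²³ × 3.089 × 10^-22) = 2.333 g/cm³.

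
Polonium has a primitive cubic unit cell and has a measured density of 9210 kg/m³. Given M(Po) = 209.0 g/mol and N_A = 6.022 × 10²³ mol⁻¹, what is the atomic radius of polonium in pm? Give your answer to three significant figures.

168 pm

For a simple cubic cell (Z = 1), a³ = Z·M/(N_A·ρ) = 1 × 209.0 / (6.022 × 10²³ × 9.210) = 3.768 × 10^-23 cm³, so a = 3.353 × 10^-8 cm = 335.3 pm.
Atoms touch along the cell edge, so a = 2r, so r = 0.5000 × a = 168 pm.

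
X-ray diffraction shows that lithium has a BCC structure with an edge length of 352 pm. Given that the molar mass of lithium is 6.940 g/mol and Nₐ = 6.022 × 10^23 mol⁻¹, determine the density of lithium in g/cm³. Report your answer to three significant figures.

0.528 g/cm³

A BCC unit cell contains Z = 2 atoms.
Cell volume: a³ = (352 pm)³ = (3.520 × 10^-8 cm)³ = 4.361 × 10^-23 cm³.
ρ = Z·M/(N_A·a³) = 2 × 6.940 / (6.022 × 10²³ × 4.361 × 10^-23) = 0.5285 g/cm³.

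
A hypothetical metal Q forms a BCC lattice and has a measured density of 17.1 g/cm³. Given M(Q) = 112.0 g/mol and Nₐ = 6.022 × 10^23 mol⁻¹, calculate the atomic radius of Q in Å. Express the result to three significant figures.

For a BCC cell (Z = 2), a³ = Z·M/(N_A·ρ) = 2 × 112.0 / (6.022 × 10²³ × 17.10) = 2.175 × 10^-23 cm³, so a = 2.791 × 10^-8 cm = 2.791 Å.
Atoms touch along the body diagonal, so √3·a = 4r, so r = 0.4330 × a = 1.21 Å.

1.21 Å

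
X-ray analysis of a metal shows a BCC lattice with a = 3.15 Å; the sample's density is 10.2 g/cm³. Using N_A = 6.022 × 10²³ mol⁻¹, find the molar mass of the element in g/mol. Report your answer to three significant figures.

A BCC cell has Z = 2 atoms; a = 3.150 × 10^-8 cm.
M = ρ·N_A·a³/Z = 10.2 × 6.022 × 10²³ × 3.126 × 10^-23 / 2 = 96.0 g/mol.

96.0 g/mol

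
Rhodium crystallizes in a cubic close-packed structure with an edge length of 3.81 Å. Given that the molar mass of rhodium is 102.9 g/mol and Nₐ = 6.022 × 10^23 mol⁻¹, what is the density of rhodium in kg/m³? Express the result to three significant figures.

12400 kg/m³

An FCC unit cell contains Z = 4 atoms.
Cell volume: a³ = (3.81 Å)³ = (3.810 × 10^-8 cm)³ = 5.531 × 10^-23 cm³.
ρ = Z·M/(N_A·a³) = 4 × 102.9 / (6.022 × 10²³ × 5.531 × 10^-23) = 12.36 g/cm³ = 12400 kg/m³.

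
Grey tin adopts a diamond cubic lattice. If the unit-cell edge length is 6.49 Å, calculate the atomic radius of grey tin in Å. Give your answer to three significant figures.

In a diamond cubic lattice, nearest neighbors lie along the body diagonal with √3·a = 8r.
r = √3·a/8 = 1.7321 × 6.49 / 8 = 1.41 Å.

1.41 Å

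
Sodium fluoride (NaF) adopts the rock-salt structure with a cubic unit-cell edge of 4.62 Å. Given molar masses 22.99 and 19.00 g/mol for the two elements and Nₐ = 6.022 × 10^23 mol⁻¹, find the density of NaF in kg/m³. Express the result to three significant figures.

2830 kg/m³

The rock-salt structure contains Z = 4 formula units per cell; M(NaF) = 22.99 + 19.00 = 41.99 g/mol.
a³ = (4.620 × 10^-8 cm)³ = 9.861 × 10^-23 cm³.
ρ = 4 × 41.99 / (6.022 × 10²³ × 9.861 × 10^-23) = 2.828 g/cm³ = 2830 kg/m³.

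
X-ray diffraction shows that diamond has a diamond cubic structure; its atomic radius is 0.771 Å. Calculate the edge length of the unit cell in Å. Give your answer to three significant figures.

3.56 Å

In a diamond cubic lattice, nearest neighbors lie along the body diagonal with √3·a = 8r.
a = 8r/√3 = 8 × 0.771 / 1.7321 = 3.56 Å.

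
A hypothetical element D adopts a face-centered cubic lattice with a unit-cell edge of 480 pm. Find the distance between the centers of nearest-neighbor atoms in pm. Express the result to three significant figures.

339 pm

In an FCC structure, atoms touch along the face diagonal, so √2·a = 4r; the nearest-neighbor distance equals 2r = 0.7071·a.
d = 0.7071 × 480 = 339 pm.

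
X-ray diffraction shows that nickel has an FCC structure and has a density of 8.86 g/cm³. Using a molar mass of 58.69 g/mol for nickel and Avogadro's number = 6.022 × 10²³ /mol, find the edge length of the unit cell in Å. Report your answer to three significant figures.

3.53 Å

With Z = 4 atoms per FCC cell, a³ = Z·M/(N_A·ρ) = 4 × 58.69 / (6.022 × 10²³ × 8.860 g/cm³) = 4.400 × 10^-23 cm³.
a = (4.400 × 10^-23)^(1/3) = 3.530 × 10^-8 cm = 3.53 Å.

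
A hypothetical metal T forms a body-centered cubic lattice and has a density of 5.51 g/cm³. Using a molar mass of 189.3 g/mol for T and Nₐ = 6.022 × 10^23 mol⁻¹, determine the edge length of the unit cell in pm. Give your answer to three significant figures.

485 pm

With Z = 2 atoms per BCC cell, a³ = Z·M/(N_A·ρ) = 2 × 189.3 / (6.022 × 10²³ × 5.510 g/cm³) = 1.141 × 10^-22 cm³.
a = (1.141 × 10^-22)^(1/3) = 4.850 × 10^-8 cm = 485 pm.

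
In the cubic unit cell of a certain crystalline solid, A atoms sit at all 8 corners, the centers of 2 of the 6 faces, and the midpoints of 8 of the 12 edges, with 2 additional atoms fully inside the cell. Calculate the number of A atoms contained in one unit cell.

Corner atoms are shared by 8 cells (1/8 each), face atoms by 2 (1/2 each), edge atoms by 4 (1/4 each), interior atoms are unshared.
Net atoms = 8 × 1/8 + 2 × 1/2 + 8 × 1/4 + 2 = 1 + 1 + 2 + 2 = 6.

6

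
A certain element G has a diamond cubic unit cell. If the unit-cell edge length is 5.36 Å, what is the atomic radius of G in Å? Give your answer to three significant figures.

In a diamond cubic lattice, nearest neighbors lie along the body diagonal with √3·a = 8r.
r = √3·a/8 = 1.7321 × 5.36 / 8 = 1.16 Å.

1.16 Å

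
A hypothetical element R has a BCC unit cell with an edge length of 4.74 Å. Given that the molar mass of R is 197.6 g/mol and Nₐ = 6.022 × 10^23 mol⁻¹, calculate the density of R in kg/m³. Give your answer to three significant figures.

6160 kg/m³

A BCC unit cell contains Z = 2 atoms.
Cell volume: a³ = (4.74 Å)³ = (4.740 × 10^-8 cm)³ = 1.065 × 10^-22 cm³.
ρ = Z·M/(N_A·a³) = 2 × 197.6 / (6.022 × 10²³ × 1.065 × 10^-22) = 6.162 g/cm³ = 6160 kg/m³.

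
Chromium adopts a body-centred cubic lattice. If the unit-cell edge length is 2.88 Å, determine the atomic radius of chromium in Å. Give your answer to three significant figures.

1.25 Å

In a BCC lattice, atoms touch along the body diagonal, so √3·a = 4r.
r = √3·a/4 = 1.7321 × 2.88 / 4 = 1.25 Å.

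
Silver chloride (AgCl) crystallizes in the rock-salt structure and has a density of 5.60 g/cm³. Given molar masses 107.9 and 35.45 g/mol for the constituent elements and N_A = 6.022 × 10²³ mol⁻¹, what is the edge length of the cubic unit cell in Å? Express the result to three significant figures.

M(AgCl) = 143.35 g/mol; Z = 4 formula units per cell.
a³ = Z·M/(N_A·ρ) = 4 × 143.35 / (6.022 × 10²³ × 5.60) = 1.700 × 10^-22 cm³, so a = 5.540 × 10^-8 cm = 5.54 Å.

5.54 Å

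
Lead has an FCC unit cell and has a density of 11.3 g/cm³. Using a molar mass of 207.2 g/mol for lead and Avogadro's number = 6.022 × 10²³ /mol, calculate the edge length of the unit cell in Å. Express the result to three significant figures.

4.96 Å

With Z = 4 atoms per FCC cell, a³ = Z·M/(N_A·ρ) = 4 × 207.2 / (6.022 × 10²³ × 11.30 g/cm³) = 1.218 × 10^-22 cm³.
a = (1.218 × 10^-22)^(1/3) = 4.957 × 10^-8 cm = 4.96 Å.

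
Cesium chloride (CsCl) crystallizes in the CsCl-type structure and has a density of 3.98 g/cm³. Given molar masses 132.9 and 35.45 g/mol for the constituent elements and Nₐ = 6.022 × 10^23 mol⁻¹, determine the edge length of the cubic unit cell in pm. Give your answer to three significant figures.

413 pm

M(CsCl) = 168.35 g/mol; Z = 1 formula unit per cell.
a³ = Z·M/(N_A·ρ) = 1 × 168.35 / (6.022 × 10²³ × 3.98) = 7.024 × 10^-23 cm³, so a = 4.126 × 10^-8 cm = 413 pm.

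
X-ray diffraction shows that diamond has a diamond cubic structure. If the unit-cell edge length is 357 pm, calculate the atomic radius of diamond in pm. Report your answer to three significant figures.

In a diamond cubic lattice, nearest neighbors lie along the body diagonal with √3·a = 8r.
r = √3·a/8 = 1.7321 × 357 / 8 = 77.3 pm.

77.3 pm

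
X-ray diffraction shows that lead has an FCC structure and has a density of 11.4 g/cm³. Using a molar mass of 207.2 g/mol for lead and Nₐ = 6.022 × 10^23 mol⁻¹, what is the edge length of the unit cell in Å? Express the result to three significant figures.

4.94 Å

With Z = 4 atoms per FCC cell, a³ = Z·M/(N_A·ρ) = 4 × 207.2 / (6.022 × 10²³ × 11.40 g/cm³) = 1.207 × 10^-22 cm³.
a = (1.207 × 10^-22)^(1/3) = 4.942 × 10^-8 cm = 4.94 Å.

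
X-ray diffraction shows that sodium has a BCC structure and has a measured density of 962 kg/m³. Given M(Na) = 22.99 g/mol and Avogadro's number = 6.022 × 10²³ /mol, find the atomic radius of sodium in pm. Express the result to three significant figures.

186 pm

For a BCC cell (Z = 2), a³ = Z·M/(N_A·ρ) = 2 × 22.99 / (6.022 × 10²³ × 0.9620) = 7.937 × 10^-23 cm³, so a = 4.298 × 10^-8 cm = 429.8 pm.
Atoms touch along the body diagonal, so √3·a = 4r, so r = 0.4330 × a = 186 pm.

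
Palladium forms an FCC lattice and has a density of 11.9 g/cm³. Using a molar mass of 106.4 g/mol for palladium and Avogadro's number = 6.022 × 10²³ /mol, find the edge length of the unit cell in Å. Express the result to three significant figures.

3.90 Å

With Z = 4 atoms per FCC cell, a³ = Z·M/(N_A·ρ) = 4 × 106.4 / (6.022 × 10²³ × 11.90 g/cm³) = 5.939 × 10^-23 cm³.
a = (5.939 × 10^-23)^(1/3) = 3.902 × 10^-8 cm = 3.90 Å.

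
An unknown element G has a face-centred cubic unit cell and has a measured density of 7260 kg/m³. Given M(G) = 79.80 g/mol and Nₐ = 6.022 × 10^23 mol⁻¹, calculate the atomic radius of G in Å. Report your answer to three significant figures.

For an FCC cell (Z = 4), a³ = Z·M/(N_A·ρ) = 4 × 79.80 / (6.022 × 10²³ × 7.260) = 7.301 × 10^-23 cm³, so a = 4.180 × 10^-8 cm = 4.180 Å.
Atoms touch along the face diagonal, so √2·a = 4r, so r = 0.3536 × a = 1.48 Å.

1.48 Å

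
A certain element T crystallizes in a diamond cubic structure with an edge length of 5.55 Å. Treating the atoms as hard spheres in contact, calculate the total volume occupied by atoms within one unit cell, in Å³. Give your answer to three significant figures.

In a diamond cubic lattice nearest neighbors lie along the body diagonal with √3·a = 8r, so r = 0.2165a = 1.202 Å.
V_atoms = Z × (4/3)πr³ = 8 × (4/3)π × (1.202)³ = 58.1 Å³.

58.1 Å³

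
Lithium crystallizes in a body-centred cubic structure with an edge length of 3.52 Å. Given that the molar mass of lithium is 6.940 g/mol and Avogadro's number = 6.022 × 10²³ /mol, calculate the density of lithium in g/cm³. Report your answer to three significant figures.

0.528 g/cm³

A BCC unit cell contains Z = 2 atoms.
Cell volume: a³ = (3.52 Å)³ = (3.520 × 10^-8 cm)³ = 4.361 × 10^-23 cm³.
ρ = Z·M/(N_A·a³) = 2 × 6.940 / (6.022 × 10²³ × 4.361 × 10^-23) = 0.5285 g/cm³.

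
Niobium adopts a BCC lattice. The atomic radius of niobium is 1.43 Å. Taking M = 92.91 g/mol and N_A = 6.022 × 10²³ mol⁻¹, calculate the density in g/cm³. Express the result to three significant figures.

In a BCC lattice, atoms touch along the body diagonal, so √3·a = 4r, giving a = 3.302 Å = 3.302 × 10^-8 cm.
With Z = 2, ρ = Z·M/(N_A·a³) = 2 × 92.91 / (6.022 × 10²³ × 3.602 × 10^-23) = 8.567 g/cm³.

8.57 g/cm³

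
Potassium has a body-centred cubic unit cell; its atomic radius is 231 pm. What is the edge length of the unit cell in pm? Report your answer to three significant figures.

In a BCC lattice, atoms touch along the body diagonal, so √3·a = 4r.
a = 4r/√3 = 4 × 231 / 1.7321 = 533 pm.

533 pm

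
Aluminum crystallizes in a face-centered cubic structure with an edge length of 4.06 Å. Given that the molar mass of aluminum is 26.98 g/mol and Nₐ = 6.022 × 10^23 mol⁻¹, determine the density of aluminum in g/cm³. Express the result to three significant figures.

An FCC unit cell contains Z = 4 atoms.
Cell volume: a³ = (4.06 Å)³ = (4.060 × 10^-8 cm)³ = 6.692 × 10^-23 cm³.
ρ = Z·M/(N_A·a³) = 4 × 26.98 / (6.022 × 10²³ × 6.692 × 10^-23) = 2.678 g/cm³.

2.68 g/cm³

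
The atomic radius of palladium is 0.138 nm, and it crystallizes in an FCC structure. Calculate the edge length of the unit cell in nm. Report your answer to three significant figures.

0.390 nm

In an FCC lattice, atoms touch along the face diagonal, so √2·a = 4r.
a = 4r/√2 = 4 × 0.138 / 1.4142 = 0.390 nm.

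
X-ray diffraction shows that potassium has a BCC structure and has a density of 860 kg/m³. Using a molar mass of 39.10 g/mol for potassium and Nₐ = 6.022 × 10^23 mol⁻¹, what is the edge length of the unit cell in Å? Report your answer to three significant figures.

With Z = 2 atoms per BCC cell, a³ = Z·M/(N_A·ρ) = 2 × 39.10 / (6.022 × 10²³ × 0.8600 g/cm³) = 1.510 × 10^-22 cm³.
a = (1.510 × 10^-22)^(1/3) = 5.325 × 10^-8 cm = 5.33 Å.

5.33 Å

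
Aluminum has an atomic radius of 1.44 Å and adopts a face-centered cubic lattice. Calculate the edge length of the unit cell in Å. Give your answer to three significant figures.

In an FCC lattice, atoms touch along the face diagonal, so √2·a = 4r.
a = 4r/√2 = 4 × 1.44 / 1.4142 = 4.07 Å.

4.07 Å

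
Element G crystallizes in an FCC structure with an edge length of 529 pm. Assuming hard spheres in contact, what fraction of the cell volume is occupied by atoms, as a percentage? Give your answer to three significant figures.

In an FCC lattice atoms touch along the face diagonal, so √2·a = 4r, so r = 0.3536a = 187.0 pm.
Packing fraction = Z·(4/3)πr³ / a³ = 4 × (4/3)π × (187.0)³ / (529)³ = 0.7405 = 74.0%.

74.0%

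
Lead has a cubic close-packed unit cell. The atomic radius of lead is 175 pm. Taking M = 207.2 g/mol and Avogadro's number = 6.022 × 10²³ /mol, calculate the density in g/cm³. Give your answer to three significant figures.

11.3 g/cm³

In an FCC lattice, atoms touch along the face diagonal, so √2·a = 4r, giving a = 495.0 pm = 4.950 × 10^-8 cm.
With Z = 4, ρ = Z·M/(N_A·a³) = 4 × 207.2 / (6.022 × 10²³ × 1.213 × 10^-22) = 11.35 g/cm³.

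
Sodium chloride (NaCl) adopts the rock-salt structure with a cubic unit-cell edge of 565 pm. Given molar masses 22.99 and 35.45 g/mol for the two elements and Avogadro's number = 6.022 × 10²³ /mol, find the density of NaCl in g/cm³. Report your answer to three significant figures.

2.15 g/cm³

The rock-salt structure contains Z = 4 formula units per cell; M(NaCl) = 22.99 + 35.45 = 58.44 g/mol.
a³ = (5.650 × 10^-8 cm)³ = 1.804 × 10^-22 cm³.
ρ = 4 × 58.44 / (6.022 × 10²³ × 1.804 × 10^-22) = 2.152 g/cm³.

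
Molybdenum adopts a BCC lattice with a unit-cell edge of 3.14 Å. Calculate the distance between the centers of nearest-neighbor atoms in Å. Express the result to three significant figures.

In a BCC structure, atoms touch along the body diagonal, so √3·a = 4r; the nearest-neighbor distance equals 2r = 0.8660·a.
d = 0.8660 × 3.14 = 2.72 Å.

2.72 Å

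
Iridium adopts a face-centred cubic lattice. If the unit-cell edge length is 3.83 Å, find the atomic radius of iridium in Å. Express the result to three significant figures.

1.35 Å

In an FCC lattice, atoms touch along the face diagonal, so √2·a = 4r.
r = √2·a/4 = 1.4142 × 3.83 / 4 = 1.35 Å.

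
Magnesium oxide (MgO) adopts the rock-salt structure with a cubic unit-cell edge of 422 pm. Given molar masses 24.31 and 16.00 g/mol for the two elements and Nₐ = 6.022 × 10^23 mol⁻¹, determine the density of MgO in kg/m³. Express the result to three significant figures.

The rock-salt structure contains Z = 4 formula units per cell; M(MgO) = 24.31 + 16.00 = 40.31 g/mol.
a³ = (4.220 × 10^-8 cm)³ = 7.515 × 10^-23 cm³.
ρ = 4 × 40.31 / (6.022 × 10²³ × 7.515 × 10^-23) = 3.563 g/cm³ = 3560 kg/m³.

3560 kg/m³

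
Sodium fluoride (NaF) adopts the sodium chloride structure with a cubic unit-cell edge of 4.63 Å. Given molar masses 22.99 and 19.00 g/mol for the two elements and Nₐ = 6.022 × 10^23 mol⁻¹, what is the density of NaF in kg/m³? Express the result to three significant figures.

2810 kg/m³

The sodium chloride structure contains Z = 4 formula units per cell; M(NaF) = 22.99 + 19.00 = 41.99 g/mol.
a³ = (4.630 × 10^-8 cm)³ = 9.925 × 10^-23 cm³.
ρ = 4 × 41.99 / (6.022 × 10²³ × 9.925 × 10^-23) = 2.810 g/cm³ = 2810 kg/m³.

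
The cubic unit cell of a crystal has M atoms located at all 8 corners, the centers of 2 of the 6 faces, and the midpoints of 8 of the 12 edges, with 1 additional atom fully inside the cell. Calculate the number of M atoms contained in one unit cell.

5

Corner atoms are shared by 8 cells (1/8 each), face atoms by 2 (1/2 each), edge atoms by 4 (1/4 each), interior atoms are unshared.
Net atoms = 8 × 1/8 + 2 × 1/2 + 8 × 1/4 + 1 = 1 + 1 + 2 + 1 = 5.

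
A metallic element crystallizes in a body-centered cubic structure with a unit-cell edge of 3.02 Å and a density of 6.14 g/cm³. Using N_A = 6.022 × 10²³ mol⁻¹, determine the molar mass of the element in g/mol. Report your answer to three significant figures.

50.9 g/mol

A BCC cell has Z = 2 atoms; a = 3.020 × 10^-8 cm.
M = ρ·N_A·a³/Z = 6.14 × 6.022 × 10²³ × 2.754 × 10^-23 / 2 = 50.9 g/mol.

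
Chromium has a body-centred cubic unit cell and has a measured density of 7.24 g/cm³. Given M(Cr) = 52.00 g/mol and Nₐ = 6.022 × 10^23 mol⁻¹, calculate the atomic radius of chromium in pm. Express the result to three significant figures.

For a BCC cell (Z = 2), a³ = Z·M/(N_A·ρ) = 2 × 52.00 / (6.022 × 10²³ × 7.240) = 2.385 × 10^-23 cm³, so a = 2.879 × 10^-8 cm = 287.9 pm.
Atoms touch along the body diagonal, so √3·a = 4r, so r = 0.4330 × a = 125 pm.

125 pm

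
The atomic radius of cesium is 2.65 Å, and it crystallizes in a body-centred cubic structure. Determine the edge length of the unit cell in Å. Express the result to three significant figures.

In a BCC lattice, atoms touch along the body diagonal, so √3·a = 4r.
a = 4r/√3 = 4 × 2.65 / 1.7321 = 6.12 Å.

6.12 Å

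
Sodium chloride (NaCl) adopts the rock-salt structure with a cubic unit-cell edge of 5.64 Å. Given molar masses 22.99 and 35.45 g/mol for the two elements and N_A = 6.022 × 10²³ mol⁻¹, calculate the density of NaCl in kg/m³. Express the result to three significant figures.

2160 kg/m³

The rock-salt structure contains Z = 4 formula units per cell; M(NaCl) = 22.99 + 35.45 = 58.44 g/mol.
a³ = (5.640 × 10^-8 cm)³ = 1.794 × 10^-22 cm³.
ρ = 4 × 58.44 / (6.022 × 10²³ × 1.794 × 10^-22) = 2.164 g/cm³ = 2160 kg/m³.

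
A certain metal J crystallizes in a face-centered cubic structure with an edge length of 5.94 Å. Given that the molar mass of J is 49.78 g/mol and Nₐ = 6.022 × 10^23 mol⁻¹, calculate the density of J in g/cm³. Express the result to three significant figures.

An FCC unit cell contains Z = 4 atoms.
Cell volume: a³ = (5.94 Å)³ = (5.940 × 10^-8 cm)³ = 2.096 × 10^-22 cm³.
ρ = Z·M/(N_A·a³) = 4 × 49.78 / (6.022 × 10²³ × 2.096 × 10^-22) = 1.578 g/cm³.

1.58 g/cm³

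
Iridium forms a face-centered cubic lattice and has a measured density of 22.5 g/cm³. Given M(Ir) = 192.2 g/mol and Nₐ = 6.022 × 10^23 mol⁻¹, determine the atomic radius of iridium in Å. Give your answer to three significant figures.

For an FCC cell (Z = 4), a³ = Z·M/(N_A·ρ) = 4 × 192.2 / (6.022 × 10²³ × 22.50) = 5.674 × 10^-23 cm³, so a = 3.843 × 10^-8 cm = 3.843 Å.
Atoms touch along the face diagonal, so √2·a = 4r, so r = 0.3536 × a = 1.36 Å.

1.36 Å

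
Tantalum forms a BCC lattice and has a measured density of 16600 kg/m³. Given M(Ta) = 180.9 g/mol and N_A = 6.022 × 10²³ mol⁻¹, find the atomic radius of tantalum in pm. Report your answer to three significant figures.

143 pm

For a BCC cell (Z = 2), a³ = Z·M/(N_A·ρ) = 2 × 180.9 / (6.022 × 10²³ × 16.60) = 3.619 × 10^-23 cm³, so a = 3.308 × 10^-8 cm = 330.8 pm.
Atoms touch along the body diagonal, so √3·a = 4r, so r = 0.4330 × a = 143 pm.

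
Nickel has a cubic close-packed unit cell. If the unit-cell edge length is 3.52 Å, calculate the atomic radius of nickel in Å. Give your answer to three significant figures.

1.24 Å

In an FCC lattice, atoms touch along the face diagonal, so √2·a = 4r.
r = √2·a/4 = 1.4142 × 3.52 / 4 = 1.24 Å.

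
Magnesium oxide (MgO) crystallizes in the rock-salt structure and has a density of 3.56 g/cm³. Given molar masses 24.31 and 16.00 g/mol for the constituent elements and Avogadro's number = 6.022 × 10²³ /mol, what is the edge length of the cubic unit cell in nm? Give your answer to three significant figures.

M(MgO) = 40.31 g/mol; Z = 4 formula units per cell.
a³ = Z·M/(N_A·ρ) = 4 × 40.31 / (6.022 × 10²³ × 3.56) = 7.521 × 10^-23 cm³, so a = 4.221 × 10^-8 cm = 0.422 nm.

0.422 nm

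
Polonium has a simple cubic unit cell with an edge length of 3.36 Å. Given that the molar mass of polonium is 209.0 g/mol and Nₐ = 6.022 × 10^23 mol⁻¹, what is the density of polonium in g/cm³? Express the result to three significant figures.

9.15 g/cm³

A simple cubic unit cell contains Z = 1 atom.
Cell volume: a³ = (3.36 Å)³ = (3.360 × 10^-8 cm)³ = 3.793 × 10^-23 cm³.
ρ = Z·M/(N_A·a³) = 1 × 209.0 / (6.022 × 10²³ × 3.793 × 10^-23) = 9.149 g/cm³.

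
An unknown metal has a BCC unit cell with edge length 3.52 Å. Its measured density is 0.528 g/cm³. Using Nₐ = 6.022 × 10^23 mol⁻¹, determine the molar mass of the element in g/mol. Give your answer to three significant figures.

6.93 g/mol

A BCC cell has Z = 2 atoms; a = 3.520 × 10^-8 cm.
M = ρ·N_A·a³/Z = 0.528 × 6.022 × 10²³ × 4.361 × 10^-23 / 2 = 6.93 g/mol.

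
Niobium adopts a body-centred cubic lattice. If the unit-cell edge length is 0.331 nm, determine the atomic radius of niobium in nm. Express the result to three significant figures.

0.143 nm

In a BCC lattice, atoms touch along the body diagonal, so √3·a = 4r.
r = √3·a/4 = 1.7321 × 0.331 / 4 = 0.143 nm.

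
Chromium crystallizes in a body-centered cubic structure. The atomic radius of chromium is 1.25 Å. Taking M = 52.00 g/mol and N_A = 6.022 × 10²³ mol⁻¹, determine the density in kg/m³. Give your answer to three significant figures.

7180 kg/m³

In a BCC lattice, atoms touch along the body diagonal, so √3·a = 4r, giving a = 2.887 Å = 2.887 × 10^-8 cm.
With Z = 2, ρ = Z·M/(N_A·a³) = 2 × 52.00 / (6.022 × 10²³ × 2.406 × 10^-23) = 7.179 g/cm³ = 7180 kg/m³.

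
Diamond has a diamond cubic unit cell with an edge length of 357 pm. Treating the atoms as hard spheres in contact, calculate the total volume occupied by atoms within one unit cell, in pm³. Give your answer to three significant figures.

In a diamond cubic lattice nearest neighbors lie along the body diagonal with √3·a = 8r, so r = 0.2165a = 77.29 pm.
V_atoms = Z × (4/3)πr³ = 8 × (4/3)π × (77.29)³ = 1.55 × 10^7 pm³.

1.55 × 10^7 pm³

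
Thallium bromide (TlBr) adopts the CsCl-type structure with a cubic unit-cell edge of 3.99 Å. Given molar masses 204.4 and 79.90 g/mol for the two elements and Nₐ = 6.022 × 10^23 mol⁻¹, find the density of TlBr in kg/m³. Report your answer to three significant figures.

7430 kg/m³

The CsCl-type structure contains Z = 1 formula unit per cell; M(TlBr) = 204.4 + 79.90 = 284.3 g/mol.
a³ = (3.990 × 10^-8 cm)³ = 6.352 × 10^-23 cm³.
ρ = 1 × 284.3 / (6.022 × 10²³ × 6.352 × 10^-23) = 7.432 g/cm³ = 7430 kg/m³.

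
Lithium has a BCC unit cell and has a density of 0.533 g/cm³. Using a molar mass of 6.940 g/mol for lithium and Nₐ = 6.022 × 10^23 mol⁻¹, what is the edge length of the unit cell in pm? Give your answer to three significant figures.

With Z = 2 atoms per BCC cell, a³ = Z·M/(N_A·ρ) = 2 × 6.940 / (6.022 × 10²³ × 0.5330 g/cm³) = 4.324 × 10^-23 cm³.
a = (4.324 × 10^-23)^(1/3) = 3.510 × 10^-8 cm = 351 pm.

351 pm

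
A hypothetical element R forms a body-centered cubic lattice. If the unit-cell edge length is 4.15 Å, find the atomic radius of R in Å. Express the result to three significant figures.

In a BCC lattice, atoms touch along the body diagonal, so √3·a = 4r.
r = √3·a/4 = 1.7321 × 4.15 / 4 = 1.80 Å.

1.80 Å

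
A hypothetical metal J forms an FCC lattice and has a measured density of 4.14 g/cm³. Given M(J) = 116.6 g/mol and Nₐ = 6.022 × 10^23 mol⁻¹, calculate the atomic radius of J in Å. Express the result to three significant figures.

2.02 Å

For an FCC cell (Z = 4), a³ = Z·M/(N_A·ρ) = 4 × 116.6 / (6.022 × 10²³ × 4.140) = 1.871 × 10^-22 cm³, so a = 5.719 × 10^-8 cm = 5.719 Å.
Atoms touch along the face diagonal, so √2·a = 4r, so r = 0.3536 × a = 2.02 Å.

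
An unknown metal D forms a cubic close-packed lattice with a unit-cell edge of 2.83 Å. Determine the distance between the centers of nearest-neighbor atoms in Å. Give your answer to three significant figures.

2.00 Å

In an FCC structure, atoms touch along the face diagonal, so √2·a = 4r; the nearest-neighbor distance equals 2r = 0.7071·a.
d = 0.7071 × 2.83 = 2.00 Å.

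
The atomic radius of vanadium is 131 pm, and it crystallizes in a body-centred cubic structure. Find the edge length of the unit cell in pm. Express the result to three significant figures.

303 pm

In a BCC lattice, atoms touch along the body diagonal, so √3·a = 4r.
a = 4r/√3 = 4 × 131 / 1.7321 = 303 pm.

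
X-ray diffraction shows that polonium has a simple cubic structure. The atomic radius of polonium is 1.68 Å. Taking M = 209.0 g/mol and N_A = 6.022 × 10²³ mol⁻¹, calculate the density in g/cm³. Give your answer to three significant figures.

In a simple cubic lattice, atoms touch along the cell edge, so a = 2r, giving a = 3.360 Å = 3.360 × 10^-8 cm.
With Z = 1, ρ = Z·M/(N_A·a³) = 1 × 209.0 / (6.022 × 10²³ × 3.793 × 10^-23) = 9.149 g/cm³.

9.15 g/cm³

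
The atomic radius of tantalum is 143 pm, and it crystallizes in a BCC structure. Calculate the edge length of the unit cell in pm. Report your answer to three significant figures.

330 pm

In a BCC lattice, atoms touch along the body diagonal, so √3·a = 4r.
a = 4r/√3 = 4 × 143 / 1.7321 = 330 pm.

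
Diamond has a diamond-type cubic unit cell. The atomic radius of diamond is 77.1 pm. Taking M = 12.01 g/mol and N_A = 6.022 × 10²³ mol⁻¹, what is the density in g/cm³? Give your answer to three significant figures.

3.53 g/cm³

In a diamond cubic lattice, nearest neighbors lie along the body diagonal with √3·a = 8r, giving a = 356.1 pm = 3.561 × 10^-8 cm.
With Z = 8, ρ = Z·M/(N_A·a³) = 8 × 12.01 / (6.022 × 10²³ × 4.516 × 10^-23) = 3.533 g/cm³.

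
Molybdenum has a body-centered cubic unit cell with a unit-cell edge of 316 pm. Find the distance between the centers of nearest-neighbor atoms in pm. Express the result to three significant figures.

In a BCC structure, atoms touch along the body diagonal, so √3·a = 4r; the nearest-neighbor distance equals 2r = 0.8660·a.
d = 0.8660 × 316 = 274 pm.

274 pm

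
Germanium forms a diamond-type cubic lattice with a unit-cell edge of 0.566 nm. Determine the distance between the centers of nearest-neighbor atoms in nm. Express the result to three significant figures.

0.245 nm

In a diamond cubic structure, nearest neighbors lie along the body diagonal with √3·a = 8r; the nearest-neighbor distance equals 2r = 0.4330·a.
d = 0.4330 × 0.566 = 0.245 nm.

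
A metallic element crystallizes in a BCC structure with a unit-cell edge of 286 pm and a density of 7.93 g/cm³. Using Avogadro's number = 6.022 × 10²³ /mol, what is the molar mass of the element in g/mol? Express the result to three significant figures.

55.9 g/mol

A BCC cell has Z = 2 atoms; a = 2.860 × 10^-8 cm.
M = ρ·N_A·a³/Z = 7.93 × 6.022 × 10²³ × 2.339 × 10^-23 / 2 = 55.9 g/mol.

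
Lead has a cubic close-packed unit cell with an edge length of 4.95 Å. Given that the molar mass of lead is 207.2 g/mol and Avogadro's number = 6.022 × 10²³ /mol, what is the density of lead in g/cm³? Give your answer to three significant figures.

11.3 g/cm³

An FCC unit cell contains Z = 4 atoms.
Cell volume: a³ = (4.95 Å)³ = (4.950 × 10^-8 cm)³ = 1.213 × 10^-22 cm³.
ρ = Z·M/(N_A·a³) = 4 × 207.2 / (6.022 × 10²³ × 1.213 × 10^-22) = 11.35 g/cm³.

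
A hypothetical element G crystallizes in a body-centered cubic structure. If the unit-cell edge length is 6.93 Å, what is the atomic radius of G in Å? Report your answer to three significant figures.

In a BCC lattice, atoms touch along the body diagonal, so √3·a = 4r.
r = √3·a/4 = 1.7321 × 6.93 / 4 = 3.00 Å.

3.00 Å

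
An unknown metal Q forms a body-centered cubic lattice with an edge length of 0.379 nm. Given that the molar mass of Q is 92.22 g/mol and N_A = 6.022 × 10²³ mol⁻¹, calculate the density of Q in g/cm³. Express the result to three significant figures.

5.63 g/cm³

A BCC unit cell contains Z = 2 atoms.
Cell volume: a³ = (0.379 nm)³ = (3.790 × 10^-8 cm)³ = 5.444 × 10^-23 cm³.
ρ = Z·M/(N_A·a³) = 2 × 92.22 / (6.022 × 10²³ × 5.444 × 10^-23) = 5.626 g/cm³.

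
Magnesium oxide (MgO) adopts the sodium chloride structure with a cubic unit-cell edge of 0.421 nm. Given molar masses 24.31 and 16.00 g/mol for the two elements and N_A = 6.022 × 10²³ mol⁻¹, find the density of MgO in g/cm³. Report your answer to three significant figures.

3.59 g/cm³

The sodium chloride structure contains Z = 4 formula units per cell; M(MgO) = 24.31 + 16.00 = 40.31 g/mol.
a³ = (4.210 × 10^-8 cm)³ = 7.462 × 10^-23 cm³.
ρ = 4 × 40.31 / (6.022 × 10²³ × 7.462 × 10^-23) = 3.588 g/cm³.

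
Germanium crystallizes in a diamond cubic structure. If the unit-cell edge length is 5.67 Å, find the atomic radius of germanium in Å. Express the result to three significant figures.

In a diamond cubic lattice, nearest neighbors lie along the body diagonal with √3·a = 8r.
r = √3·a/8 = 1.7321 × 5.67 / 8 = 1.23 Å.

1.23 Å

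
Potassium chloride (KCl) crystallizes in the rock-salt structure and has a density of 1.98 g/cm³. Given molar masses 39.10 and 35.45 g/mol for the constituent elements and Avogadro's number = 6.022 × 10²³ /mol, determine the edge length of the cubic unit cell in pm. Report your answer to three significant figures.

630 pm

M(KCl) = 74.55 g/mol; Z = 4 formula units per cell.
a³ = Z·M/(N_A·ρ) = 4 × 74.55 / (6.022 × 10²³ × 1.98) = 2.501 × 10^-22 cm³, so a = 6.300 × 10^-8 cm = 630 pm.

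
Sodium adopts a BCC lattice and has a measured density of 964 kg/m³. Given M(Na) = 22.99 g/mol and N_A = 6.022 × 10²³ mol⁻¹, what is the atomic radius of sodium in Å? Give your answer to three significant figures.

1.86 Å

For a BCC cell (Z = 2), a³ = Z·M/(N_A·ρ) = 2 × 22.99 / (6.022 × 10²³ × 0.9640) = 7.920 × 10^-23 cm³, so a = 4.295 × 10^-8 cm = 4.295 Å.
Atoms touch along the body diagonal, so √3·a = 4r, so r = 0.4330 × a = 1.86 Å.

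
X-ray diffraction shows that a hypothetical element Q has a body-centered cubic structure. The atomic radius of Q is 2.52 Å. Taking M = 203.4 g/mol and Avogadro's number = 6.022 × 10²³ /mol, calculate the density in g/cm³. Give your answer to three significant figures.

In a BCC lattice, atoms touch along the body diagonal, so √3·a = 4r, giving a = 5.820 Å = 5.820 × 10^-8 cm.
With Z = 2, ρ = Z·M/(N_A·a³) = 2 × 203.4 / (6.022 × 10²³ × 1.971 × 10^-22) = 3.427 g/cm³.

3.43 g/cm³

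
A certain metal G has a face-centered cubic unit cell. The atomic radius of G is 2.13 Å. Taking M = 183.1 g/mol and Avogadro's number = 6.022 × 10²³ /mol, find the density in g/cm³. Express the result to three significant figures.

In an FCC lattice, atoms touch along the face diagonal, so √2·a = 4r, giving a = 6.025 Å = 6.025 × 10^-8 cm.
With Z = 4, ρ = Z·M/(N_A·a³) = 4 × 183.1 / (6.022 × 10²³ × 2.187 × 10^-22) = 5.562 g/cm³.

5.56 g/cm³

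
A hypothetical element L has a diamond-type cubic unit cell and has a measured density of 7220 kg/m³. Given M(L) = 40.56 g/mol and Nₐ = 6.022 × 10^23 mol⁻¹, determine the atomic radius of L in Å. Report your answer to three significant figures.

For a diamond cubic cell (Z = 8), a³ = Z·M/(N_A·ρ) = 8 × 40.56 / (6.022 × 10²³ × 7.220) = 7.463 × 10^-23 cm³, so a = 4.210 × 10^-8 cm = 4.210 Å.
Nearest neighbors lie along the body diagonal with √3·a = 8r, so r = 0.2165 × a = 0.912 Å.

0.912 Å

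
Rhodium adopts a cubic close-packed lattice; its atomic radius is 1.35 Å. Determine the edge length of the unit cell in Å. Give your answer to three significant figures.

In an FCC lattice, atoms touch along the face diagonal, so √2·a = 4r.
a = 4r/√2 = 4 × 1.35 / 1.4142 = 3.82 Å.

3.82 Å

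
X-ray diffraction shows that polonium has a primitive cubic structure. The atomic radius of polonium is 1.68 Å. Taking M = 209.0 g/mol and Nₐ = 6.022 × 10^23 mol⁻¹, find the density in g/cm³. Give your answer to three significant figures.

In a simple cubic lattice, atoms touch along the cell edge, so a = 2r, giving a = 3.360 Å = 3.360 × 10^-8 cm.
With Z = 1, ρ = Z·M/(N_A·a³) = 1 × 209.0 / (6.022 × 10²³ × 3.793 × 10^-23) = 9.149 g/cm³.

9.15 g/cm³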